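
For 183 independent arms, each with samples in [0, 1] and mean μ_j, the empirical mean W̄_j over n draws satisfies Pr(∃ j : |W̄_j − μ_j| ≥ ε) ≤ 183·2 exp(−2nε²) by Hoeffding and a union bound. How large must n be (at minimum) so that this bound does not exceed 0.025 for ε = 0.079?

769

Need 2·183·exp(−2nε²) ≤ 0.025, i.e. exp(−2nε²) ≤ 0.025/366.
So 2nε² ≥ ln(366/0.025) = 9.591513.
Hence n ≥ 9.591513/(2·0.079²) = 768.428.
The smallest integer n is 769.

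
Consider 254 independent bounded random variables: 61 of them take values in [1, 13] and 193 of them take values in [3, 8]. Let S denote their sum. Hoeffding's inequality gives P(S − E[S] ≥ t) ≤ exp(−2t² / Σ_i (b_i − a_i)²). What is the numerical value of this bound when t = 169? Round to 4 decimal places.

0.0150

Σ(b_i − a_i)² = 61·12² + 193·5² = 13609.
Exponent = 2·169² / 13609 = 4.19737.
Bound = exp(−4.19737) = 0.01504.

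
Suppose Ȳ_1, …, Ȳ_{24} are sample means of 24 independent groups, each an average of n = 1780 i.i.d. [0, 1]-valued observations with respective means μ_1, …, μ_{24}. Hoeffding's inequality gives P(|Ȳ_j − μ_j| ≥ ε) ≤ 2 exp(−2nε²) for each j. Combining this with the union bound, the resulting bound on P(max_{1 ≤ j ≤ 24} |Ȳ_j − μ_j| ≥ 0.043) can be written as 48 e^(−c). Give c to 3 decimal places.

6.582

Union bound over the 24 events: P(max_{1 ≤ j ≤ 24} |Ȳ_j − μ_j| ≥ 0.043) ≤ 24·2·exp(−2nε²) = 48 exp(−2·1780·0.043²).
So c = 2·1780·0.043² = 6.5824.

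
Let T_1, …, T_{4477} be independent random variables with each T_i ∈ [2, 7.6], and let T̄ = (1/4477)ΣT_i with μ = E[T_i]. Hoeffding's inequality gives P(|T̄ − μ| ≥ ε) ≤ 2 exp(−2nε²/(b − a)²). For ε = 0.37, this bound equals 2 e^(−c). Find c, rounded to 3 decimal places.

39.088

c = 2nε²/(b − a)² = 2·4477·0.37² / 5.6² = 39.0881.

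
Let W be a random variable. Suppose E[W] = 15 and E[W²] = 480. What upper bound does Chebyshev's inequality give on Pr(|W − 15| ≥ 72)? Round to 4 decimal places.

Var(W) = E[W²] − (E[W])² = 480 − 225 = 255.
Chebyshev's inequality: Pr(|W − μ| ≥ t) ≤ Var(W)/t² = 255/5184 = 0.0492.

0.0492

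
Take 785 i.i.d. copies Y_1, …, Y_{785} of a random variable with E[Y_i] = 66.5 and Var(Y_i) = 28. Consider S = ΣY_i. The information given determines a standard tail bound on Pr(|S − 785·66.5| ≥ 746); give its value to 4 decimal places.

With mean and variance of each term known, Chebyshev's inequality bounds the deviation of the sum (or sample mean).
Var(S) = n·Var(Y_i) = 785·28 = 21980.
Chebyshev: Pr(|S − 785·66.5| ≥ 746) ≤ Var(S)/746² = 21980/556516 = 0.0395.

0.0395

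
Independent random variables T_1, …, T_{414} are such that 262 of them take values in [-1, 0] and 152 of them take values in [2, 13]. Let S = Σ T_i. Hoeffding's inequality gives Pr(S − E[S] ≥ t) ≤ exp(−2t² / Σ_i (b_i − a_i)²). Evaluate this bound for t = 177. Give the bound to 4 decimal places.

0.0348

Σ(b_i − a_i)² = 262·1² + 152·11² = 18654.
Exponent = 2·177² / 18654 = 3.35896.
Bound = exp(−3.35896) = 0.03477.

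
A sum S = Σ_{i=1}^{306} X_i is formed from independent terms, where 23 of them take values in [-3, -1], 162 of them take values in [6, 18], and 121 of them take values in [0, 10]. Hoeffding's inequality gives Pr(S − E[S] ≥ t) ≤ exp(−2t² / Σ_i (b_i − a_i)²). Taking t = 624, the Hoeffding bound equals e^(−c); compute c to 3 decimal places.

21.924

Σ(b_i − a_i)² = 23·2² + 162·12² + 121·10² = 35520.
c = 2t² / 35520 = 2·624² / 35520 = 21.9243.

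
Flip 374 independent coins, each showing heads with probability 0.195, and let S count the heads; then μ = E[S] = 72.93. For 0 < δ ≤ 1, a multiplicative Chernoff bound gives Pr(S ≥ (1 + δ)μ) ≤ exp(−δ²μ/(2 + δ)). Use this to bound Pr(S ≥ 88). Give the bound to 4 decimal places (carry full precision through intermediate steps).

0.2438

Write 88 = (1 + δ)μ, so δ = 88/72.93 − 1 = 0.2066365…
Then the exponent is δ²μ/(2 + δ) = (88 − μ)² / (μ·(2 + δ)) = 1.411203.
Bound = exp(−1.411203) = 0.24385.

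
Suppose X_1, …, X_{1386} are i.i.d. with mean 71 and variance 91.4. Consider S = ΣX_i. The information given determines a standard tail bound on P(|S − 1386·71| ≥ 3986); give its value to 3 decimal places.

With mean and variance of each term known, Chebyshev's inequality bounds the deviation of the sum (or sample mean).
Var(S) = n·Var(X_i) = 1386·91.4 = 126680.4.
Chebyshev: P(|S − 1386·71| ≥ 3986) ≤ Var(S)/3986² = 126680.4/15888196 = 0.0080.

0.008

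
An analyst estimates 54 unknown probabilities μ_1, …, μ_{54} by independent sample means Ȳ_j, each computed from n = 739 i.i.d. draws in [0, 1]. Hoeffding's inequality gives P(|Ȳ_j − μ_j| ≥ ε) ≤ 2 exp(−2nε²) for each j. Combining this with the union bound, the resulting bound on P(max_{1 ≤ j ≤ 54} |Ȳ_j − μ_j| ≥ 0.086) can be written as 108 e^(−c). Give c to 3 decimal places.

10.931

Union bound over the 54 events: P(max_{1 ≤ j ≤ 54} |Ȳ_j − μ_j| ≥ 0.086) ≤ 54·2·exp(−2nε²) = 108 exp(−2·739·0.086²).
So c = 2·739·0.086² = 10.9313.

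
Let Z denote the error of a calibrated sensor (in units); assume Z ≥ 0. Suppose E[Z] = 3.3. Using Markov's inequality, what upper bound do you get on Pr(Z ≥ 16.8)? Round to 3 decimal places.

Markov's inequality: for a non-negative random variable, Pr(Z ≥ a) ≤ E[Z]/a.
Here E[Z] = 3.3 and a = 16.8, so the bound is 3.3/16.8 = 0.1964.

0.196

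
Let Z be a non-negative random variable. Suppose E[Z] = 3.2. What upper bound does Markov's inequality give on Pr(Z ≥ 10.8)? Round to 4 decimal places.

0.2963

Markov's inequality: for a non-negative random variable, Pr(Z ≥ a) ≤ E[Z]/a.
Here E[Z] = 3.2 and a = 10.8, so the bound is 3.2/10.8 = 0.2963.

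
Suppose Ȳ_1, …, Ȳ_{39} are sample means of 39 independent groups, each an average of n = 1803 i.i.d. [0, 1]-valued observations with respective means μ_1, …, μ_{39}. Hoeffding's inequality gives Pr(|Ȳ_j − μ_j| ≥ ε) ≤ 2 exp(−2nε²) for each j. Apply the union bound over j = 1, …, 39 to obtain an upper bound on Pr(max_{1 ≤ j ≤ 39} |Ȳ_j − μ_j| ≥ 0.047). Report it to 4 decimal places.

Per-experiment Hoeffding bound: 2·exp(−2·1803·0.047²) = 2·exp(−7.96565) = 0.00069437.
Union bound over 39 events: 39·0.00069437 = 0.02708.

0.0271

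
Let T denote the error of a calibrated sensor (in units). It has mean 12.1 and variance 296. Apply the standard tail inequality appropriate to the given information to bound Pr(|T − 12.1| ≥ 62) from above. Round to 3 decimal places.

Mean and variance are known, so Chebyshev's inequality applies.
Chebyshev: Pr(|T − μ| ≥ t) ≤ Var(T)/t².
Bound = 296 / 3844 = 0.0770.

0.077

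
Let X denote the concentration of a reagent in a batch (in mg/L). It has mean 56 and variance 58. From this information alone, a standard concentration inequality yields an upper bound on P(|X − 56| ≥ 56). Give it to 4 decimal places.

0.0185

Mean and variance are known, so Chebyshev's inequality applies.
Chebyshev: P(|X − μ| ≥ t) ≤ Var(X)/t².
Bound = 58 / 3136 = 0.0185.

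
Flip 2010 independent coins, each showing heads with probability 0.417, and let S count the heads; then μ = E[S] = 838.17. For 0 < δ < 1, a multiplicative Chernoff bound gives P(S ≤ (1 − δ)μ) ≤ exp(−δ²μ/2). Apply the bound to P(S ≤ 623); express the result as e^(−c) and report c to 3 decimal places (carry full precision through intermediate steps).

27.619

Write 623 = (1 − δ)μ, so δ = 1 − 623/838.17 = 0.256714…
Then the exponent is δ²μ/2 = (μ − 623)²/(2μ) = 27.618579.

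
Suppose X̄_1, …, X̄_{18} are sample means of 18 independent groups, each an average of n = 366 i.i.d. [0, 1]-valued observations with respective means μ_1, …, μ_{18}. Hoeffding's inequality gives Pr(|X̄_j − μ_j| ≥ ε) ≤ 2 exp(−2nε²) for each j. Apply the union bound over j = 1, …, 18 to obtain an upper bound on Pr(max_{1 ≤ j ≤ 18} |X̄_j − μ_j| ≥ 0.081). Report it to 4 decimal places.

0.2955

Per-experiment Hoeffding bound: 2·exp(−2·366·0.081²) = 2·exp(−4.80265) = 0.016416.
Union bound over 18 events: 18·0.016416 = 0.29549.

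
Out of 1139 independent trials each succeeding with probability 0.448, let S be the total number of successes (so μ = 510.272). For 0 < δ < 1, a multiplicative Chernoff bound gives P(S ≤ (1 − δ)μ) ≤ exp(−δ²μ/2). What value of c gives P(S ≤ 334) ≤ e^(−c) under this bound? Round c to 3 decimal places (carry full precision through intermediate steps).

30.446

Write 334 = (1 − δ)μ, so δ = 1 − 334/510.272 = 0.3454471…
Then the exponent is δ²μ/2 = (μ − 334)²/(2μ) = 30.446329.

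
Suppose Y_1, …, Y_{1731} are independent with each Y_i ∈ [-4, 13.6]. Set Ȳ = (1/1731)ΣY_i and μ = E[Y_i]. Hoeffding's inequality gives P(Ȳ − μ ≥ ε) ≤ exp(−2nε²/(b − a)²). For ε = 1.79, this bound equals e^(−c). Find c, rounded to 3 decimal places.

c = 2nε²/(b − a)² = 2·1731·1.79² / 17.6² = 35.8103.

35.810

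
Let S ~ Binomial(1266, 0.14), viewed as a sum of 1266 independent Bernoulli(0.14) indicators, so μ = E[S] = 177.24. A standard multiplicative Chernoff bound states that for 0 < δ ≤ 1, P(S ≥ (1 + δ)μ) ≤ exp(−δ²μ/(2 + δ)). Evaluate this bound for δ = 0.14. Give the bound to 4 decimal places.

0.1972

Exponent = δ²μ/(2 + δ) = 0.14²·177.24/2.14 = 1.6233.
Bound = exp(−1.6233) = 0.19724.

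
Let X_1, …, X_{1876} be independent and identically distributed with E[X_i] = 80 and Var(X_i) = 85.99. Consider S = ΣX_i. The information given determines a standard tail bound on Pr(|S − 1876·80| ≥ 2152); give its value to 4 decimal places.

With mean and variance of each term known, Chebyshev's inequality bounds the deviation of the sum (or sample mean).
Var(S) = n·Var(X_i) = 1876·85.99 = 161317.24.
Chebyshev: Pr(|S − 1876·80| ≥ 2152) ≤ Var(S)/2152² = 161317.24/4631104 = 0.0348.

0.0348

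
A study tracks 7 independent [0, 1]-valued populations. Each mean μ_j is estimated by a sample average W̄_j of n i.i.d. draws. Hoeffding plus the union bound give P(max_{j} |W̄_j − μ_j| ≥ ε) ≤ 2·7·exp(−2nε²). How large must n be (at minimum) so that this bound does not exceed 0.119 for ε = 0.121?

163

Need 2·7·exp(−2nε²) ≤ 0.119, i.e. exp(−2nε²) ≤ 0.119/14.
So 2nε² ≥ ln(14/0.119) = 4.767689.
Hence n ≥ 4.767689/(2·0.121²) = 162.820.
The smallest integer n is 163.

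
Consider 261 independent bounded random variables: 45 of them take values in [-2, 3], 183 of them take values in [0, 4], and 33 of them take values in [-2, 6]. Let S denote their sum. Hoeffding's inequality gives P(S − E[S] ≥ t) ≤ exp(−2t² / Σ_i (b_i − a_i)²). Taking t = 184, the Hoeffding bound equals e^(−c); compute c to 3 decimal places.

10.983

Σ(b_i − a_i)² = 45·5² + 183·4² + 33·8² = 6165.
c = 2t² / 6165 = 2·184² / 6165 = 10.9833.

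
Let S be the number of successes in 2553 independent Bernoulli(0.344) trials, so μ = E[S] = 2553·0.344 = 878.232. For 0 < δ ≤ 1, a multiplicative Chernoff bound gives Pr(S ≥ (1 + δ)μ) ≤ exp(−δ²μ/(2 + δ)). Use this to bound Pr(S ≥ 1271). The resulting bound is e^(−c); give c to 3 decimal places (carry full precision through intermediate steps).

Write 1271 = (1 + δ)μ, so δ = 1271/878.232 − 1 = 0.4472258…
Then the exponent is δ²μ/(2 + δ) = (1271 − μ)² / (μ·(2 + δ)) = 71.777594.

71.778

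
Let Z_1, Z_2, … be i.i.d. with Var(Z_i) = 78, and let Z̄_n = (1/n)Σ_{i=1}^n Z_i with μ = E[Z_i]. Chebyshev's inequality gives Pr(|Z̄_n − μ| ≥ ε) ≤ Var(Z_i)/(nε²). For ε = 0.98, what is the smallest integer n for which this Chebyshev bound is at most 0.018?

Require 78/(n·0.98²) ≤ 0.018, i.e. n ≥ 78/(0.018·0.98²) = 4512.009.
The smallest integer n is 4513.

4513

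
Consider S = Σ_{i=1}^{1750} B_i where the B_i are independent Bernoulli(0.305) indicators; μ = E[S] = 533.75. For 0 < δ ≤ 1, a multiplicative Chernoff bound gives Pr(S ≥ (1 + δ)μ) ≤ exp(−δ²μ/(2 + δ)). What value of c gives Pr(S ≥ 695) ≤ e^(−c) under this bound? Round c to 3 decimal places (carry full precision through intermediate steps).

Write 695 = (1 + δ)μ, so δ = 695/533.75 − 1 = 0.3021077…
Then the exponent is δ²μ/(2 + δ) = (695 − μ)² / (μ·(2 + δ)) = 21.160987.

21.161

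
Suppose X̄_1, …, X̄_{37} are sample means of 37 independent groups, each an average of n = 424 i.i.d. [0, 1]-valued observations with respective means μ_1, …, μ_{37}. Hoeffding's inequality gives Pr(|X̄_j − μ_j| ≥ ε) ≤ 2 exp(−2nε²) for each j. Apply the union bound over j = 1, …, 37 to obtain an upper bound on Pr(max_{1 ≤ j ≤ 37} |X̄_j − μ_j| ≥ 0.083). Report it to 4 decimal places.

0.2149

Per-experiment Hoeffding bound: 2·exp(−2·424·0.083²) = 2·exp(−5.84187) = 0.0058068.
Union bound over 37 events: 37·0.0058068 = 0.21485.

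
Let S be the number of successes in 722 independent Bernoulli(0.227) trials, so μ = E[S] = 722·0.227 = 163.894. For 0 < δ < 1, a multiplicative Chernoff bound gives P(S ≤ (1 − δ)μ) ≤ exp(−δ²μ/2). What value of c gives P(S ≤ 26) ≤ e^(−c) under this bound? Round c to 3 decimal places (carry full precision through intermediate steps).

58.009

Write 26 = (1 − δ)μ, so δ = 1 − 26/163.894 = 0.8413609…
Then the exponent is δ²μ/2 = (μ − 26)²/(2μ) = 58.009309.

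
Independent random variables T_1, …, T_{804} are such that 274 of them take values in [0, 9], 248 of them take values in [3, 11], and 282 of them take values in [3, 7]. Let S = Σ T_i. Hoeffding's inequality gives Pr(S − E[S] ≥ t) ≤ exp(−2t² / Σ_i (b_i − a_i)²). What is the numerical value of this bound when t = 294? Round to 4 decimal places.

Σ(b_i − a_i)² = 274·9² + 248·8² + 282·4² = 42578.
Exponent = 2·294² / 42578 = 4.06012.
Bound = exp(−4.06012) = 0.01725.

0.0172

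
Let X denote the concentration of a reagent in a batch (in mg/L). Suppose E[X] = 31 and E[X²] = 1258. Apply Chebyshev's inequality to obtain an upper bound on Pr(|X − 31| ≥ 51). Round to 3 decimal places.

0.114

Var(X) = E[X²] − (E[X])² = 1258 − 961 = 297.
Chebyshev's inequality: Pr(|X − μ| ≥ t) ≤ Var(X)/t² = 297/2601 = 0.1142.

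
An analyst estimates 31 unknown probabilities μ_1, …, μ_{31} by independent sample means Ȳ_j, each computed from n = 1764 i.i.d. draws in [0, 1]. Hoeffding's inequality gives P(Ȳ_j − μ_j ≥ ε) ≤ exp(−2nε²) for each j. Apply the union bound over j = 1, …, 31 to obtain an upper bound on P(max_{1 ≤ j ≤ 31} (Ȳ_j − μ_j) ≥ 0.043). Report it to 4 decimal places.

0.0455

Per-experiment Hoeffding bound: exp(−2·1764·0.043²) = exp(−6.52327) = 0.0014689.
Union bound over 31 events: 31·0.0014689 = 0.04553.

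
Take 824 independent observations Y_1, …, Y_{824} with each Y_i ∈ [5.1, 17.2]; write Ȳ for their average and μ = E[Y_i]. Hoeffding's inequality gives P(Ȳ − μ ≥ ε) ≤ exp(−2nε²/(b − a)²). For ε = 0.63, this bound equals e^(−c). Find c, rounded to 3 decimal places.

4.468

c = 2nε²/(b − a)² = 2·824·0.63² / 12.1² = 4.4675.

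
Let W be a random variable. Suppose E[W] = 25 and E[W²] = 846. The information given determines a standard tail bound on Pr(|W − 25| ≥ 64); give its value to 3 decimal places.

0.054

The first two moments determine the variance, so Chebyshev's inequality is the sharpest standard bound available.
Var(W) = E[W²] − (E[W])² = 846 − 625 = 221.
Chebyshev's inequality: Pr(|W − μ| ≥ t) ≤ Var(W)/t² = 221/4096 = 0.0540.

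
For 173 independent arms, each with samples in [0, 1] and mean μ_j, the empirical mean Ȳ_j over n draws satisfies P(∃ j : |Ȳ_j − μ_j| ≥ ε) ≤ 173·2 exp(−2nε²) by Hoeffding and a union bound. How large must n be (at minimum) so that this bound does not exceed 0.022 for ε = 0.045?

2386

Need 2·173·exp(−2nε²) ≤ 0.022, i.e. exp(−2nε²) ≤ 0.022/346.
So 2nε² ≥ ln(346/0.022) = 9.663152.
Hence n ≥ 9.663152/(2·0.045²) = 2385.963.
The smallest integer n is 2386.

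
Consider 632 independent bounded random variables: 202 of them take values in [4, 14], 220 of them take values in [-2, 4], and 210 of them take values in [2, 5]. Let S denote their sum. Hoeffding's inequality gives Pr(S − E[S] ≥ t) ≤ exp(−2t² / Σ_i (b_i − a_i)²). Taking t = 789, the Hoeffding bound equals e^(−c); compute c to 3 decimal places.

41.488

Σ(b_i − a_i)² = 202·10² + 220·6² + 210·3² = 30010.
c = 2t² / 30010 = 2·789² / 30010 = 41.4876.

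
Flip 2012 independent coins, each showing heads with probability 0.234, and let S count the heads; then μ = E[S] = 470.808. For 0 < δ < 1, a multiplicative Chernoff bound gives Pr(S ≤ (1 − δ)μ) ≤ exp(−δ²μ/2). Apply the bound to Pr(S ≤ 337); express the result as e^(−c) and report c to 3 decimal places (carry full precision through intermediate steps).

19.015

Write 337 = (1 − δ)μ, so δ = 1 − 337/470.808 = 0.2842093…
Then the exponent is δ²μ/2 = (μ − 337)²/(2μ) = 19.014737.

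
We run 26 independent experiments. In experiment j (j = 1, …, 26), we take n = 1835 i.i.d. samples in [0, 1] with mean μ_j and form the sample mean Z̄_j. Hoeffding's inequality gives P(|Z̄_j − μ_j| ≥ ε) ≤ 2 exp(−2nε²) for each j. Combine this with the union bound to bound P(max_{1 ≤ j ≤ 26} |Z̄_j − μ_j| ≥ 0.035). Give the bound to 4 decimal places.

0.5801

Per-experiment Hoeffding bound: 2·exp(−2·1835·0.035²) = 2·exp(−4.49575) = 0.022313.
Union bound over 26 events: 26·0.022313 = 0.58013.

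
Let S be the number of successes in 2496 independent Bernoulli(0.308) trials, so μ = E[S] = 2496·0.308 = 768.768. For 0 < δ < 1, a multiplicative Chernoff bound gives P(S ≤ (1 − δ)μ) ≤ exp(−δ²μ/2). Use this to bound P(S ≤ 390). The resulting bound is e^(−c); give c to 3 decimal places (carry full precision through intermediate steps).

Write 390 = (1 − δ)μ, so δ = 1 − 390/768.768 = 0.4926948…
Then the exponent is δ²μ/2 = (μ − 390)²/(2μ) = 93.308513.

93.309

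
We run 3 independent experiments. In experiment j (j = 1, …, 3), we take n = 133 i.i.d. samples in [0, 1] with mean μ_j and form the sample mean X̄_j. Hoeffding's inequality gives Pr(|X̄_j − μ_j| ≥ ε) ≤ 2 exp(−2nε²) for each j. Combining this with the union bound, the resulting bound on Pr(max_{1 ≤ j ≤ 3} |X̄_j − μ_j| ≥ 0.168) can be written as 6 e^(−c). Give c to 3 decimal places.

Union bound over the 3 events: Pr(max_{1 ≤ j ≤ 3} |X̄_j − μ_j| ≥ 0.168) ≤ 3·2·exp(−2nε²) = 6 exp(−2·133·0.168²).
So c = 2·133·0.168² = 7.5076.

7.508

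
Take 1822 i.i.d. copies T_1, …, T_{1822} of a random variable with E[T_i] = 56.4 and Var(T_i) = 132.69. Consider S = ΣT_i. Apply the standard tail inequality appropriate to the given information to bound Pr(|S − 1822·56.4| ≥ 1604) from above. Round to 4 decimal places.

With mean and variance of each term known, Chebyshev's inequality bounds the deviation of the sum (or sample mean).
Var(S) = n·Var(T_i) = 1822·132.69 = 241761.18.
Chebyshev: Pr(|S − 1822·56.4| ≥ 1604) ≤ Var(S)/1604² = 241761.18/2572816 = 0.0940.

0.0940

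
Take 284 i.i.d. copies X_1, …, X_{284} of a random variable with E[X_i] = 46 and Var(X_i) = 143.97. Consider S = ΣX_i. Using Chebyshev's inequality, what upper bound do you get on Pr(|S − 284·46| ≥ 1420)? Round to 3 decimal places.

Var(S) = n·Var(X_i) = 284·143.97 = 40887.48.
Chebyshev: Pr(|S − 284·46| ≥ 1420) ≤ Var(S)/1420² = 40887.48/2016400 = 0.0203.

0.020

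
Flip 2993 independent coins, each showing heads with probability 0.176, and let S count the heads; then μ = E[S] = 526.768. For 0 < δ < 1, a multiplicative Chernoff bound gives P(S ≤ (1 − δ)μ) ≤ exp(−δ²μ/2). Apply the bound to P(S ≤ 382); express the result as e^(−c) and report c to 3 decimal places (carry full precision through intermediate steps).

Write 382 = (1 − δ)μ, so δ = 1 − 382/526.768 = 0.2748231…
Then the exponent is δ²μ/2 = (μ − 382)²/(2μ) = 19.892793.

19.893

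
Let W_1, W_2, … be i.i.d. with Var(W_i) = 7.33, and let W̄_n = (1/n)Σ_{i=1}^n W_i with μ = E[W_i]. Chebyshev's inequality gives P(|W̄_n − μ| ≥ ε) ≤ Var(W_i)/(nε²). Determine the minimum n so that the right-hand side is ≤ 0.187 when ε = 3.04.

Require 7.33/(n·3.04²) ≤ 0.187, i.e. n ≥ 7.33/(0.187·3.04²) = 4.241.
The smallest integer n is 5.

5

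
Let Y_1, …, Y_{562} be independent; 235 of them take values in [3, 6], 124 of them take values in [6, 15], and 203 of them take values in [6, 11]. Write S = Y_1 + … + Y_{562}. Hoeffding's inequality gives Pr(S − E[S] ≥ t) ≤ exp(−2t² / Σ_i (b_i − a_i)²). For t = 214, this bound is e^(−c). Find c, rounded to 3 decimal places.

Σ(b_i − a_i)² = 235·3² + 124·9² + 203·5² = 17234.
c = 2t² / 17234 = 2·214² / 17234 = 5.3146.

5.315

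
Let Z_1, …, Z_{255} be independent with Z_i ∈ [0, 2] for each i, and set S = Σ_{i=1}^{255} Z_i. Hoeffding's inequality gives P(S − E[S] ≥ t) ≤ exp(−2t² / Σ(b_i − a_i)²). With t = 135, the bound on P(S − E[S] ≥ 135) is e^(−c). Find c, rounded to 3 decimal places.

Σ(b_i − a_i)² = 255·(2)² = 1020.
c = 2t²/1020 = 2·135²/1020 = 35.7353.

35.735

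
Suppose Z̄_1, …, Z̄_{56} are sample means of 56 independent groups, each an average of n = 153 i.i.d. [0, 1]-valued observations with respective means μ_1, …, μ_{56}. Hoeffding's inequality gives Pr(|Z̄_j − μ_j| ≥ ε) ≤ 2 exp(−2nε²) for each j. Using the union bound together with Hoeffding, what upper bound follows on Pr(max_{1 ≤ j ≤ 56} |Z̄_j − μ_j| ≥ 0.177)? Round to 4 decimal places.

Per-experiment Hoeffding bound: 2·exp(−2·153·0.177²) = 2·exp(−9.58667) = 0.00013727.
Union bound over 56 events: 56·0.00013727 = 0.00769.

0.0077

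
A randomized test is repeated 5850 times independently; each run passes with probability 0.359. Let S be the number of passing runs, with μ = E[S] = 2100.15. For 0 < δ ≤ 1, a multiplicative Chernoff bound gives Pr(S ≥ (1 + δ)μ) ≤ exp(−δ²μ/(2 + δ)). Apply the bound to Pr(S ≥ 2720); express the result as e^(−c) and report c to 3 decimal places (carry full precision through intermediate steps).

Write 2720 = (1 + δ)μ, so δ = 2720/2100.15 − 1 = 0.2951456…
Then the exponent is δ²μ/(2 + δ) = (2720 − μ)² / (μ·(2 + δ)) = 79.709972.

79.710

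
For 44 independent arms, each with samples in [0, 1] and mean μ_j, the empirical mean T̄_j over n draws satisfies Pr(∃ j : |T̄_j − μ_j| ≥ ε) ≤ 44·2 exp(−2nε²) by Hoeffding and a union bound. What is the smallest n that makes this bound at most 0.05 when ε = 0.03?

4152

Need 2·44·exp(−2nε²) ≤ 0.05, i.e. exp(−2nε²) ≤ 0.05/88.
So 2nε² ≥ ln(88/0.05) = 7.473069.
Hence n ≥ 7.473069/(2·0.03²) = 4151.705.
The smallest integer n is 4152.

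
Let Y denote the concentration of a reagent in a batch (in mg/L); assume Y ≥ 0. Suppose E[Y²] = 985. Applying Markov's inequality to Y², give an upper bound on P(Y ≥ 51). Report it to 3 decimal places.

0.379

Since Y ≥ 0, the event {Y ≥ 51} is the same as {Y² ≥ 2601}.
Markov's inequality applied to Y² gives P(Y² ≥ 2601) ≤ E[Y²]/2601 = 985/2601 = 0.3787.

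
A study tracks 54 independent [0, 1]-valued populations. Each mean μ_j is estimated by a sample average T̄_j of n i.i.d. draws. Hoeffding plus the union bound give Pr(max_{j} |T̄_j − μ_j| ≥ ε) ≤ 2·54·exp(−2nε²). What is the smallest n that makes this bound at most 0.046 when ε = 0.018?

11978

Need 2·54·exp(−2nε²) ≤ 0.046, i.e. exp(−2nε²) ≤ 0.046/108.
So 2nε² ≥ ln(108/0.046) = 7.761245.
Hence n ≥ 7.761245/(2·0.018²) = 11977.230.
The smallest integer n is 11978.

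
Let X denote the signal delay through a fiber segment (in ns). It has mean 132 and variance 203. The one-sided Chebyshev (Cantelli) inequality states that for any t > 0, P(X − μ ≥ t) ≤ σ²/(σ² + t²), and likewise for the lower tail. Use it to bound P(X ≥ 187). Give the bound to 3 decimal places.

0.063

Here σ² = 203 and t = 55, so σ² + t² = 3228.
Cantelli's bound: 203/3228 = 0.0629.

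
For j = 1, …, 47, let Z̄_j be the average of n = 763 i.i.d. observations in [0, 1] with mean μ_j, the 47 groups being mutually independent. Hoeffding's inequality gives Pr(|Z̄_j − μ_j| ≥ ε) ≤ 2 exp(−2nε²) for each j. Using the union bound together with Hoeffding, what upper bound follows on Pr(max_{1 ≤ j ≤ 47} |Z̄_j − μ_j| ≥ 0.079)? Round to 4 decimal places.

Per-experiment Hoeffding bound: 2·exp(−2·763·0.079²) = 2·exp(−9.52377) = 0.00014619.
Union bound over 47 events: 47·0.00014619 = 0.00687.

0.0069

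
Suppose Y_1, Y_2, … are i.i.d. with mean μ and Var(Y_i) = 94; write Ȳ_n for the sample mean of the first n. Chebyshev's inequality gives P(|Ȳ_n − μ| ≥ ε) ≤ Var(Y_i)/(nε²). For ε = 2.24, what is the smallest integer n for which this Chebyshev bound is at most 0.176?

107

Require 94/(n·2.24²) ≤ 0.176, i.e. n ≥ 94/(0.176·2.24²) = 106.444.
The smallest integer n is 107.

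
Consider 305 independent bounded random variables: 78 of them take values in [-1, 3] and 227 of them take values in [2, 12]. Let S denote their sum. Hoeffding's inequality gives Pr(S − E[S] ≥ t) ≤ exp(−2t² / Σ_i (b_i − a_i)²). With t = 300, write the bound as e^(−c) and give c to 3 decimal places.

Σ(b_i − a_i)² = 78·4² + 227·10² = 23948.
c = 2t² / 23948 = 2·300² / 23948 = 7.5163.

7.516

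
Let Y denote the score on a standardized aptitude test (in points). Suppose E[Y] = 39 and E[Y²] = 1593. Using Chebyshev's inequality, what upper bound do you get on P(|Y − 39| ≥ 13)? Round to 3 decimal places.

Var(Y) = E[Y²] − (E[Y])² = 1593 − 1521 = 72.
Chebyshev's inequality: P(|Y − μ| ≥ t) ≤ Var(Y)/t² = 72/169 = 0.4260.

0.426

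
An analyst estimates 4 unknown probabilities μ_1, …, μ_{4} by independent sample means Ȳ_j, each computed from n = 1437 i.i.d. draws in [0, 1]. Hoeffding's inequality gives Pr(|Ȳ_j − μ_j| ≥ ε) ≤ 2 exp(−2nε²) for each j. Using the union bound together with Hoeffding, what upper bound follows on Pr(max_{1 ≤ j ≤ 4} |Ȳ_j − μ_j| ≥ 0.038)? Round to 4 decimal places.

Per-experiment Hoeffding bound: 2·exp(−2·1437·0.038²) = 2·exp(−4.15006) = 0.031527.
Union bound over 4 events: 4·0.031527 = 0.12611.

0.1261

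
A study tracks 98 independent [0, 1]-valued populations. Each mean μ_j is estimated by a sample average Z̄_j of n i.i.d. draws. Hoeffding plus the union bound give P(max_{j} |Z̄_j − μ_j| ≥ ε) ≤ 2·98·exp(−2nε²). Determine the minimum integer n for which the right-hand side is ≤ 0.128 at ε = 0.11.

Need 2·98·exp(−2nε²) ≤ 0.128, i.e. exp(−2nε²) ≤ 0.128/196.
So 2nε² ≥ ln(196/0.128) = 7.333840.
Hence n ≥ 7.333840/(2·0.11²) = 303.051.
The smallest integer n is 304.

304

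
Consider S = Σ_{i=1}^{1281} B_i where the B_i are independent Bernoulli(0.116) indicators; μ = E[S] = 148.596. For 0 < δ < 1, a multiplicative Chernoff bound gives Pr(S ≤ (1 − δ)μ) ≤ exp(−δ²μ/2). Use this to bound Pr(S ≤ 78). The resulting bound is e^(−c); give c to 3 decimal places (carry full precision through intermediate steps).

16.770

Write 78 = (1 − δ)μ, so δ = 1 − 78/148.596 = 0.4750868…
Then the exponent is δ²μ/2 = (μ − 78)²/(2μ) = 16.769614.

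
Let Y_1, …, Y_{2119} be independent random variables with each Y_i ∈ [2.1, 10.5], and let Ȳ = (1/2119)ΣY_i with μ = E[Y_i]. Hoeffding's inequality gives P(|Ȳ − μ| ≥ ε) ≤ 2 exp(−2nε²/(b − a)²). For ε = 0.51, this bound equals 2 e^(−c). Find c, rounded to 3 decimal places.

c = 2nε²/(b − a)² = 2·2119·0.51² / 8.4² = 15.6222.

15.622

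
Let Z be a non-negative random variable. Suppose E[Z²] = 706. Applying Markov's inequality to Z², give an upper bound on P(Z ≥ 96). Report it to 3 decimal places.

Since Z ≥ 0, the event {Z ≥ 96} is the same as {Z² ≥ 9216}.
Markov's inequality applied to Z² gives P(Z² ≥ 9216) ≤ E[Z²]/9216 = 706/9216 = 0.0766.

0.077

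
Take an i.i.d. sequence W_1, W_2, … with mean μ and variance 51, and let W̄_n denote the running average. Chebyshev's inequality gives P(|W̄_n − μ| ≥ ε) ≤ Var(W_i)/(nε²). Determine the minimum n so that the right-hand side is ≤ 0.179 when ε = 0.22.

5887

Require 51/(n·0.22²) ≤ 0.179, i.e. n ≥ 51/(0.179·0.22²) = 5886.698.
The smallest integer n is 5887.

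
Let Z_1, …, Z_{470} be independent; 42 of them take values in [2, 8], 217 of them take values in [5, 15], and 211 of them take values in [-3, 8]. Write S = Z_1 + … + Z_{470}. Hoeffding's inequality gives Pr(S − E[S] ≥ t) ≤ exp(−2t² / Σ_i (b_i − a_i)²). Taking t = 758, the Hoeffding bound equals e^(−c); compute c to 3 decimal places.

Σ(b_i − a_i)² = 42·6² + 217·10² + 211·11² = 48743.
c = 2t² / 48743 = 2·758² / 48743 = 23.5752.

23.575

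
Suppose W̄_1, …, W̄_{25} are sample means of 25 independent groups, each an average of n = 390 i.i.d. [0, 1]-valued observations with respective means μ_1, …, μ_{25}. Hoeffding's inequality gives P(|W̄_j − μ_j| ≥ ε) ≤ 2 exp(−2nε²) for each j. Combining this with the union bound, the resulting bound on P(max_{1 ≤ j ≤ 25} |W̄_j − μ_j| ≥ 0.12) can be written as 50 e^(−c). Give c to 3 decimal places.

Union bound over the 25 events: P(max_{1 ≤ j ≤ 25} |W̄_j − μ_j| ≥ 0.12) ≤ 25·2·exp(−2nε²) = 50 exp(−2·390·0.12²).
So c = 2·390·0.12² = 11.2320.

11.232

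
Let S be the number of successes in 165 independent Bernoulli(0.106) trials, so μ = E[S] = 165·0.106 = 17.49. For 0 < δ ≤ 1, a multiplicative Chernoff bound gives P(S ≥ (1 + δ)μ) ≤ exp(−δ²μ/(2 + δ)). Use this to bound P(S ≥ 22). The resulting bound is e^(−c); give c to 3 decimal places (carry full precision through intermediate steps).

0.515

Write 22 = (1 + δ)μ, so δ = 22/17.49 − 1 = 0.2578616…
Then the exponent is δ²μ/(2 + δ) = (22 − μ)² / (μ·(2 + δ)) = 0.515070.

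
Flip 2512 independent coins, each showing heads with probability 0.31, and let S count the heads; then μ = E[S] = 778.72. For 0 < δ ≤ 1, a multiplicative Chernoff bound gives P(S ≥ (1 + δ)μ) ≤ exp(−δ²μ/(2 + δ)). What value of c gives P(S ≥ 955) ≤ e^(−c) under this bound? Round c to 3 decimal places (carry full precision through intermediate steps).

Write 955 = (1 + δ)μ, so δ = 955/778.72 − 1 = 0.2263715…
Then the exponent is δ²μ/(2 + δ) = (955 − μ)² / (μ·(2 + δ)) = 17.923678.

17.924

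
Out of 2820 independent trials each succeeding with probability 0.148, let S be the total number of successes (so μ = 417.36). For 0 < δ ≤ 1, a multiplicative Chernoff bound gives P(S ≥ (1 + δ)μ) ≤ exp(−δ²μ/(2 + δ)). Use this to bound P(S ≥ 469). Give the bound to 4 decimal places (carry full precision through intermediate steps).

Write 469 = (1 + δ)μ, so δ = 469/417.36 − 1 = 0.1237301…
Then the exponent is δ²μ/(2 + δ) = (469 − μ)² / (μ·(2 + δ)) = 3.008585.
Bound = exp(−3.008585) = 0.04936.

0.0494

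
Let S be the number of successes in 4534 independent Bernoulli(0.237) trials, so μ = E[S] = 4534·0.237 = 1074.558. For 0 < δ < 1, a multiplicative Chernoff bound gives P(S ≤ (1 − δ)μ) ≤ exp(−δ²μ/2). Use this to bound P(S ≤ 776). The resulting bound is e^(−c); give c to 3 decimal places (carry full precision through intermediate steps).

41.476

Write 776 = (1 − δ)μ, so δ = 1 − 776/1074.558 = 0.2778426…
Then the exponent is δ²μ/2 = (μ − 776)²/(2μ) = 41.476067.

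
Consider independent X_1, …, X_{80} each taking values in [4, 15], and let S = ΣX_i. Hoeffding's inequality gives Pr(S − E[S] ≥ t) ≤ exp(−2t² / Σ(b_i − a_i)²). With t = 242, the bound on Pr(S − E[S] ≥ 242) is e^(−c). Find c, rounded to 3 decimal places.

Σ(b_i − a_i)² = 80·(11)² = 9680.
c = 2t²/9680 = 2·242²/9680 = 12.1000.

12.100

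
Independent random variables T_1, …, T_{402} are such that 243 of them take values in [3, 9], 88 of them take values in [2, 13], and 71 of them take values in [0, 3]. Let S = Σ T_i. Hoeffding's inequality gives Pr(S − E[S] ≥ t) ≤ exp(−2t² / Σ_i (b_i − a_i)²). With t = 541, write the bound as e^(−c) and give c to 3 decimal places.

29.217

Σ(b_i − a_i)² = 243·6² + 88·11² + 71·3² = 20035.
c = 2t² / 20035 = 2·541² / 20035 = 29.2170.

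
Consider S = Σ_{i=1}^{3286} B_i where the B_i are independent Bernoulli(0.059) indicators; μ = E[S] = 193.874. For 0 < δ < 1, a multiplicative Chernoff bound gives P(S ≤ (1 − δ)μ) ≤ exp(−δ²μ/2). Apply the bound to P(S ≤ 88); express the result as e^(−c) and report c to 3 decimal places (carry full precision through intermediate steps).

Write 88 = (1 − δ)μ, so δ = 1 − 88/193.874 = 0.5460969…
Then the exponent is δ²μ/2 = (μ − 88)²/(2μ) = 28.908734.

28.909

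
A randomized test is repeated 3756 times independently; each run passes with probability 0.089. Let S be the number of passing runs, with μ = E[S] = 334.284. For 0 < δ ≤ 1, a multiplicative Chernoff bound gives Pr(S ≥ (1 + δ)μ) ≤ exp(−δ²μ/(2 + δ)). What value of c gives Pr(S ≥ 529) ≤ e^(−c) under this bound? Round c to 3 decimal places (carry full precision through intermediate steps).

43.919

Write 529 = (1 + δ)μ, so δ = 529/334.284 − 1 = 0.5824867…
Then the exponent is δ²μ/(2 + δ) = (529 − μ)² / (μ·(2 + δ)) = 43.918711.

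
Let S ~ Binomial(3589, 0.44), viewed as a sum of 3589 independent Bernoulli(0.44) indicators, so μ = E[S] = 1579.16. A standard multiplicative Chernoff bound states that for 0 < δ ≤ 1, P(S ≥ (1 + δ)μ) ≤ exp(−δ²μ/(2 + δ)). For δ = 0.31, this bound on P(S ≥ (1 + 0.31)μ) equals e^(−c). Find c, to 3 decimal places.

65.696

c = δ²μ/(2 + δ) = 0.31²·1579.16/(2 + 0.31) = 65.6958.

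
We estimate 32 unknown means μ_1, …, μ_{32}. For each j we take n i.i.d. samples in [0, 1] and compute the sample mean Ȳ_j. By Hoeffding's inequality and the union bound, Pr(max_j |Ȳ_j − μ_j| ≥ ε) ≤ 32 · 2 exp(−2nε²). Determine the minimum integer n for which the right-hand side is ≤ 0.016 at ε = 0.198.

106

Need 2·32·exp(−2nε²) ≤ 0.016, i.e. exp(−2nε²) ≤ 0.016/64.
So 2nε² ≥ ln(64/0.016) = 8.294050.
Hence n ≥ 8.294050/(2·0.198²) = 105.781.
The smallest integer n is 106.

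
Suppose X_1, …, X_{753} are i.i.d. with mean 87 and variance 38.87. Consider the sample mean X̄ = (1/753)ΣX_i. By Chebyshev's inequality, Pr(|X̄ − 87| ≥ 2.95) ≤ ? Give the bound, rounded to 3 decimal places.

0.006

Var(X̄) = Var(X_i)/n = 38.87/753 = 0.05162.
Chebyshev: Pr(|X̄ − 87| ≥ 2.95) ≤ Var(X̄)/(2.95)² = 38.87/(753·2.95²) = 0.0059.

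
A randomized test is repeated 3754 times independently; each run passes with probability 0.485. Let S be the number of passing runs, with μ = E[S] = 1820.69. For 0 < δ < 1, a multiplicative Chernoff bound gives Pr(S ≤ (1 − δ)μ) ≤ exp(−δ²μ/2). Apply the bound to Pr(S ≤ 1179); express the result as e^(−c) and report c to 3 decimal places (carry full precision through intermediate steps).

113.080

Write 1179 = (1 − δ)μ, so δ = 1 − 1179/1820.69 = 0.3524433…
Then the exponent is δ²μ/2 = (μ − 1179)²/(2μ) = 113.079672.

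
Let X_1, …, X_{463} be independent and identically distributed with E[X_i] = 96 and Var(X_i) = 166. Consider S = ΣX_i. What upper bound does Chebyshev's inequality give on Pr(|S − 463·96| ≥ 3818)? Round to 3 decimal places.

Var(S) = n·Var(X_i) = 463·166 = 76858.
Chebyshev: Pr(|S − 463·96| ≥ 3818) ≤ Var(S)/3818² = 76858/14577124 = 0.0053.

0.005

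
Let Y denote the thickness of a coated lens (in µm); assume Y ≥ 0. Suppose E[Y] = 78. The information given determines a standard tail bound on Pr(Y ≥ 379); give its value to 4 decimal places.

Only the mean of a non-negative variable is known, so Markov's inequality is the applicable tail bound.
Markov's inequality: for a non-negative random variable, Pr(Y ≥ a) ≤ E[Y]/a.
Here E[Y] = 78 and a = 379, so the bound is 78/379 = 0.2058.

0.2058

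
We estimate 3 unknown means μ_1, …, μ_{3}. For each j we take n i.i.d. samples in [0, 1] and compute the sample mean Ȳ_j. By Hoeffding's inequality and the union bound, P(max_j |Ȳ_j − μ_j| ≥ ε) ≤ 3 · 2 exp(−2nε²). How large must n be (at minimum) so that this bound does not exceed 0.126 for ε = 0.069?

Need 2·3·exp(−2nε²) ≤ 0.126, i.e. exp(−2nε²) ≤ 0.126/6.
So 2nε² ≥ ln(6/0.126) = 3.863233.
Hence n ≥ 3.863233/(2·0.069²) = 405.717.
The smallest integer n is 406.

406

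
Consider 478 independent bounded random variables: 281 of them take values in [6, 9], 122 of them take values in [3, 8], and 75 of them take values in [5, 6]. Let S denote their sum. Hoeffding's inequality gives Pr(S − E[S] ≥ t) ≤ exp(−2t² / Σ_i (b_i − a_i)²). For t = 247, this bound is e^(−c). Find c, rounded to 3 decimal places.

Σ(b_i − a_i)² = 281·3² + 122·5² + 75·1² = 5654.
c = 2t² / 5654 = 2·247² / 5654 = 21.5808.

21.581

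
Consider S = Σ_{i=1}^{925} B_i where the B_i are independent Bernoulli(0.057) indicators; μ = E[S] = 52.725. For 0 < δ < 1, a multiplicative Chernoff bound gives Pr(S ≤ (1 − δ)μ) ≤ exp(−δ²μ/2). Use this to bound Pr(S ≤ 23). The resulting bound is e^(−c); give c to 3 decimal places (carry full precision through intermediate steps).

8.379

Write 23 = (1 − δ)μ, so δ = 1 − 23/52.725 = 0.5637743…
Then the exponent is δ²μ/2 = (μ − 23)²/(2μ) = 8.379096.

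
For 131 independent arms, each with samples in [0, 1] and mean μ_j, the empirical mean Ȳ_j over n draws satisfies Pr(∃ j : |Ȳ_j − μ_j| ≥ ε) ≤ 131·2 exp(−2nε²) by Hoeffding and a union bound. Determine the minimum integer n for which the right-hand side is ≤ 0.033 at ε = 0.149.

203

Need 2·131·exp(−2nε²) ≤ 0.033, i.e. exp(−2nε²) ≤ 0.033/262.
So 2nε² ≥ ln(262/0.033) = 8.979592.
Hence n ≥ 8.979592/(2·0.149²) = 202.234.
The smallest integer n is 203.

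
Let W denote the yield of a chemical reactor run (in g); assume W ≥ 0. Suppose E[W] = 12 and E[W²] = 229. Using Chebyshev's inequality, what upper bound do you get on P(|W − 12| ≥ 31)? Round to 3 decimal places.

Var(W) = E[W²] − (E[W])² = 229 − 144 = 85.
Chebyshev's inequality: P(|W − μ| ≥ t) ≤ Var(W)/t² = 85/961 = 0.0884.

0.088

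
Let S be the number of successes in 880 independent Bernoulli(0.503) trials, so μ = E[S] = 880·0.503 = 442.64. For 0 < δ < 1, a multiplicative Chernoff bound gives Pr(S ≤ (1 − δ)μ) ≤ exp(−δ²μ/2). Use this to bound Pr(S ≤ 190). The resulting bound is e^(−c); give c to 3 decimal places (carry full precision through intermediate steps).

Write 190 = (1 − δ)μ, so δ = 1 − 190/442.64 = 0.5707573…
Then the exponent is δ²μ/2 = (μ − 190)²/(2μ) = 72.098059.

72.098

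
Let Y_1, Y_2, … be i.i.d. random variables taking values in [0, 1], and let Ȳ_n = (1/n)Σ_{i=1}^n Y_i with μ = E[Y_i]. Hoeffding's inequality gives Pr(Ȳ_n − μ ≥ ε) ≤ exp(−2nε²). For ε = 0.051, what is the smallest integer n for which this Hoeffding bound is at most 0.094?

455

Require exp(−2nε²) ≤ 0.094, i.e. 2nε² ≥ ln(1/0.094) = 2.364460.
So n ≥ 2.364460 / (2·0.051²) = 454.529.
The smallest integer n is 455.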